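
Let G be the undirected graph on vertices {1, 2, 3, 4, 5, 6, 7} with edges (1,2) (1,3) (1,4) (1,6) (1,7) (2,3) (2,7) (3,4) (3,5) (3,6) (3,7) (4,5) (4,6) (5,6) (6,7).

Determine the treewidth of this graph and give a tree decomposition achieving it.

Each bag holds 4 vertices, so the decomposition has width 3, which upper-bounds the treewidth. On the other hand G contains the 4-clique {1, 2, 3, 7}. A clique must lie in a single bag of any decomposition, so no decomposition can have width below 3. Hence tw(G) = 3 exactly.

Treewidth 3.
Bags: B1 = {1, 3, 4, 6}  B2 = {1, 3, 6, 7}  B3 = {1, 2, 3, 7}  B4 = {3, 4, 5, 6}
Tree: B1–B2, B2–B3, B1–B4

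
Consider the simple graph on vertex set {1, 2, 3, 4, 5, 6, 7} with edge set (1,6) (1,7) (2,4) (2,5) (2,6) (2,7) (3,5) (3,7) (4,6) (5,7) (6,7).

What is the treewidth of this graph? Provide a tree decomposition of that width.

Each bag holds 3 vertices, so the decomposition has width 2, which upper-bounds the treewidth. For the lower bound, the 3 vertices {2, 4, 6} are pairwise adjacent, and any tree decomposition puts a clique entirely inside one bag — forcing width ≥ 2. Combining the bounds, tw(G) = 2.

Treewidth 2.
Bags: B1 = {2, 6, 7}  B2 = {2, 5, 7}  B3 = {3, 5, 7}  B4 = {2, 4, 6}  B5 = {1, 6, 7}
Tree: B1–B2, B2–B3, B1–B4, B1–B5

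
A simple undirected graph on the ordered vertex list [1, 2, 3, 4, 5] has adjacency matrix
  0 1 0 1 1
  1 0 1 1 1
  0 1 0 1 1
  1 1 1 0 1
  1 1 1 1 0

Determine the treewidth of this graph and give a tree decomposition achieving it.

Treewidth 3.
One such decomposition:
Bags: B1 = {2, 3, 4, 5}  B2 = {1, 2, 4, 5}
Tree: B1–B2

Each bag holds 4 vertices, so the decomposition has width 3, which upper-bounds the treewidth. For the lower bound, the 4 vertices {1, 2, 4, 5} are pairwise adjacent, and any tree decomposition puts a clique entirely inside one bag — forcing width ≥ 3. Combining the bounds, tw(G) = 3.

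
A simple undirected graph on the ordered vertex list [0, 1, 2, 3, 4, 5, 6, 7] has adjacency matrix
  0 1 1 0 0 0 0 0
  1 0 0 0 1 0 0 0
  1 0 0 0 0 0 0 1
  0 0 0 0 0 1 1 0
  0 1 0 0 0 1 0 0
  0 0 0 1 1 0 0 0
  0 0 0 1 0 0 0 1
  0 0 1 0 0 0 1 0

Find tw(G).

2

A width-2 tree decomposition is:
Bags: B1 = {0, 1, 2}  B2 = {1, 2, 7}  B3 = {1, 6, 7}  B4 = {1, 3, 6}  B5 = {1, 3, 5}  B6 = {1, 4, 5}
Tree: B1–B2, B2–B3, B3–B4, B4–B5, B5–B6
The largest bag has 3 vertices, giving width 2; this decomposition certifies tw(G) ≤ 2. The edges 1–0–2–7–6–3–5–4–1 form a cycle, so G is not a tree and its treewidth is at least 2. Therefore the treewidth is 2.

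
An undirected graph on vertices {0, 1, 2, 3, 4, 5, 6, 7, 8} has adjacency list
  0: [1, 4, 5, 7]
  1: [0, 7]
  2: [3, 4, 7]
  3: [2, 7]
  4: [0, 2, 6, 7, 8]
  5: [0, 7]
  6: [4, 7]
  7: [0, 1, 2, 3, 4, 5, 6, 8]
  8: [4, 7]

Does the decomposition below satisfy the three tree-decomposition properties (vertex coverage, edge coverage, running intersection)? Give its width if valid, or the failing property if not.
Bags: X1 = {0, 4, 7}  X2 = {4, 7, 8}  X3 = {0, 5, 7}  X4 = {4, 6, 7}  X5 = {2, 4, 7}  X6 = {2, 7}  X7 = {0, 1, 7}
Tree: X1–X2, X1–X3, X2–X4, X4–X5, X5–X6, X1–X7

No — vertex 3 appears in no bag.

A tree decomposition must satisfy three properties: every vertex lies in some bag; for every edge, both endpoints lie together in some bag; and for every vertex, the bags containing it form a connected subtree. Here vertex 3 appears in no bag, so the decomposition is invalid.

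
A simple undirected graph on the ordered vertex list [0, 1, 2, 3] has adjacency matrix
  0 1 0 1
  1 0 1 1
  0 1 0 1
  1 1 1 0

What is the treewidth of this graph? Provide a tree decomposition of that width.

Treewidth 2.
One optimal decomposition is:
Bags: B1 = {1, 2, 3}  B2 = {0, 1, 3}
Tree: B1–B2

Every bag has size at most 3, so the width is 3 − 1 = 2 and tw(G) ≤ 2. On the other hand G contains the 3-clique {0, 1, 3}. A clique must lie in a single bag of any decomposition, so no decomposition can have width below 2. Therefore the treewidth is 2.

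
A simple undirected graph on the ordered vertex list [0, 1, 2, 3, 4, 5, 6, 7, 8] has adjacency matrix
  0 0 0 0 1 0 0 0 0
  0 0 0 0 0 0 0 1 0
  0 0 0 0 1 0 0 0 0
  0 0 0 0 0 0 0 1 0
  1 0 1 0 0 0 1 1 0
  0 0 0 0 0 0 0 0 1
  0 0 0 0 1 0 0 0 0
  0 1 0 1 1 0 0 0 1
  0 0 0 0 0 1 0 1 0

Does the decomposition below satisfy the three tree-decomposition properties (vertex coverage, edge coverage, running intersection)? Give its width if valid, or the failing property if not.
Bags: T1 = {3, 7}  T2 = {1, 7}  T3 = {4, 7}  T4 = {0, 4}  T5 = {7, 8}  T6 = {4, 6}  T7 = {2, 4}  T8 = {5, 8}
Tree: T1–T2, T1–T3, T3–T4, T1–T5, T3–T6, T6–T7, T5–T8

Vertex coverage: the bags together contain {0, 1, 2, 3, 4, 5, 6, 7, 8}, the full vertex set. Edge coverage: each edge of G has both endpoints in at least one bag. Running intersection: for every vertex, the bags containing it form a connected subtree. All three properties hold, so this is a valid tree decomposition of width max|bag| − 1 = 1, and hence tw(G) ≤ 1.

Yes; width 1.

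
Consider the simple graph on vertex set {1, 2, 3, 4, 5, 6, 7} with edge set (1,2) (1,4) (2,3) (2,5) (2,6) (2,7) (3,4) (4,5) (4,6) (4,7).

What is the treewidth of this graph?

A width-2 tree decomposition is:
Bags: B1 = {2, 3, 4}  B2 = {1, 2, 4}  B3 = {2, 4, 5}  B4 = {2, 4, 6}  B5 = {2, 4, 7}
Tree: B1–B2, B2–B3, B3–B4, B4–B5
Every bag has size at most 3, so the width is 3 − 1 = 2 and tw(G) ≤ 2. Since 4–3–2–1–4 is a cycle in G, G is not acyclic. Forests are exactly the graphs of treewidth ≤ 1, so tw(G) ≥ 2. Combining the bounds, tw(G) = 2.

2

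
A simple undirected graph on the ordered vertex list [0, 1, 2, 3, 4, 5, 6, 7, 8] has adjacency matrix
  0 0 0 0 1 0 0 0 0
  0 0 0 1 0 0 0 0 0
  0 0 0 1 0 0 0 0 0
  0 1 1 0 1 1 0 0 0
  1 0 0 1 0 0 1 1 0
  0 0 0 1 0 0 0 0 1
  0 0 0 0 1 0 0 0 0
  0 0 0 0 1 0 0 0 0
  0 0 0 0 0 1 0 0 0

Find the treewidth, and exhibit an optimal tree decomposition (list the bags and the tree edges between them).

Each bag holds 2 vertices, so the decomposition has width 1, which upper-bounds the treewidth. G has an edge, so its treewidth is at least 1. Hence tw(G) = 1 exactly.

Treewidth 1.
One optimal decomposition is:
Bags: B1 = {3, 4}  B2 = {2, 3}  B3 = {1, 3}  B4 = {3, 5}  B5 = {5, 8}  B6 = {4, 7}  B7 = {4, 6}  B8 = {0, 4}
Tree: B1–B2, B1–B3, B1–B4, B4–B5, B1–B6, B1–B7, B6–B8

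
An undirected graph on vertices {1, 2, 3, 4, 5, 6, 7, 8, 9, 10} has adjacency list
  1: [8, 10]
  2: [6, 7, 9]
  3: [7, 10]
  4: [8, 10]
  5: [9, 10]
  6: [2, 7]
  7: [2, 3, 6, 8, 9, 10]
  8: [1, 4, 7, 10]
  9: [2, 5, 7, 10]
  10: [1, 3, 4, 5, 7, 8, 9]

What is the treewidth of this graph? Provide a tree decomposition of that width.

Treewidth 2.
One optimal decomposition is:
Bags: B1 = {7, 8, 10}  B2 = {7, 9, 10}  B3 = {5, 9, 10}  B4 = {1, 8, 10}  B5 = {4, 8, 10}  B6 = {3, 7, 10}  B7 = {2, 7, 9}  B8 = {2, 6, 7}
Tree: B1–B2, B2–B3, B1–B4, B4–B5, B1–B6, B2–B7, B7–B8

Every bag has size at most 3, so the width is 3 − 1 = 2 and tw(G) ≤ 2. For the lower bound, the 3 vertices {2, 7, 9} are pairwise adjacent, and any tree decomposition puts a clique entirely inside one bag — forcing width ≥ 2. Combining the bounds, tw(G) = 2.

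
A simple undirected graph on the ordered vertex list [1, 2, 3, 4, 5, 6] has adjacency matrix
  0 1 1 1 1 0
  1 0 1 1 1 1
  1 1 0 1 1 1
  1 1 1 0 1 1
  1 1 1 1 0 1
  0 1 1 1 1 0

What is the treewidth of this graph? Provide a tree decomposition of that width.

Treewidth 4.
One optimal decomposition is:
Bags: B1 = {1, 2, 3, 4, 5}  B2 = {2, 3, 4, 5, 6}
Tree: B1–B2

The largest bag has 5 vertices, giving width 4; this decomposition certifies tw(G) ≤ 4. For the lower bound, the 5 vertices {1, 2, 3, 4, 5} are pairwise adjacent, and any tree decomposition puts a clique entirely inside one bag — forcing width ≥ 4. The upper and lower bounds meet at 4, so that is the treewidth.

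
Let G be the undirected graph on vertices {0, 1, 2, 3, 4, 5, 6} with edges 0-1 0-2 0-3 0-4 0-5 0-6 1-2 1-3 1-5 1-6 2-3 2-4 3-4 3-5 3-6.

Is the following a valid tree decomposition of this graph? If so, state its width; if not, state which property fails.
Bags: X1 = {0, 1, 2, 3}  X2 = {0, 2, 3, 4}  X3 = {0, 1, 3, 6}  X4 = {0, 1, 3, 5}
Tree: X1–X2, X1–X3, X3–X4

Vertex coverage: the bags together contain {0, 1, 2, 3, 4, 5, 6}, the full vertex set. Edge coverage: each edge of G has both endpoints in at least one bag. Running intersection: for every vertex, the bags containing it form a connected subtree. All three properties hold, so this is a valid tree decomposition of width max|bag| − 1 = 3, and hence tw(G) ≤ 3.

Yes; width 3.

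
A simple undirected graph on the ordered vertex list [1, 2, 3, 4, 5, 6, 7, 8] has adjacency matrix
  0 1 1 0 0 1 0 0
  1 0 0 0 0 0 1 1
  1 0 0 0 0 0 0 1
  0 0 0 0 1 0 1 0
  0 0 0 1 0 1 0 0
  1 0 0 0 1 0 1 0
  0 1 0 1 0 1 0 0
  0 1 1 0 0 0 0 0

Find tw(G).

A width-2 tree decomposition is:
Bags: B1 = {2, 3, 8}  B2 = {1, 2, 3}  B3 = {1, 2, 7}  B4 = {1, 6, 7}  B5 = {4, 6, 7}  B6 = {4, 5, 6}
Tree: B1–B2, B2–B3, B3–B4, B4–B5, B5–B6
The largest bag has 3 vertices, giving width 2; this decomposition certifies tw(G) ≤ 2. For the lower bound, G contains the cycle 8–3–1–2–8, so G is not a forest; only forests have treewidth ≤ 1, hence tw(G) ≥ 2. Therefore the treewidth is 2.

2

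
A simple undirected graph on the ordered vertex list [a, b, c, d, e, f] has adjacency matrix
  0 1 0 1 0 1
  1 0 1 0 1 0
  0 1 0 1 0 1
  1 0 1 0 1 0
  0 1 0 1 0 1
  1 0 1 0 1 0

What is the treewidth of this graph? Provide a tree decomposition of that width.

Each bag holds 4 vertices, so the decomposition has width 3, which upper-bounds the treewidth. For the lower bound: the 4 vertex sets {c,f}, {a,d}, {b}, {e} are disjoint, each induces a connected subgraph, and every pair is joined by at least one edge of G. Contracting each set to a single vertex therefore yields K_{4} as a minor, and since treewidth is minor-monotone, tw(G) ≥ tw(K_{4}) = 3. The upper and lower bounds meet at 3, so that is the treewidth.

Treewidth 3.
One optimal decomposition is:
Bags: B1 = {b, c, d, f}  B2 = {a, b, d, f}  B3 = {b, d, e, f}
Tree: B1–B2, B2–B3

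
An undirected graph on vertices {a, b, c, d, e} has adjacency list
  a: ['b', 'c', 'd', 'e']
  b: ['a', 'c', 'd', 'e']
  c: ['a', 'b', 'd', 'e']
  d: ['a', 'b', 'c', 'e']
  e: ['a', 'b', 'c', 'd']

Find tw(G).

4

A width-4 tree decomposition is:
Bags: B1 = {a, b, c, d, e}
Tree: (single bag)
A single bag containing all 5 vertices is trivially a valid decomposition of width 4. For the lower bound, the 5 vertices {a, b, c, d, e} are pairwise adjacent, and any tree decomposition puts a clique entirely inside one bag — forcing width ≥ 4. Therefore the treewidth is 4.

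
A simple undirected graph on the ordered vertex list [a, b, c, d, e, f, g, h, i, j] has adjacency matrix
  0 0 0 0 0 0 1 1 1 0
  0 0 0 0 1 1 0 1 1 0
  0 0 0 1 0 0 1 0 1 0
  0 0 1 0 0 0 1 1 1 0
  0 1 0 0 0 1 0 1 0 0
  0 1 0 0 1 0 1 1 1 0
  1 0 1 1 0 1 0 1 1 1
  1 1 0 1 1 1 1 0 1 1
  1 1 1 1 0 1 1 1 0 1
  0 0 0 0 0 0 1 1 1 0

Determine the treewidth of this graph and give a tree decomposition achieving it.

Every bag has size at most 4, so the width is 4 − 1 = 3 and tw(G) ≤ 3. On the other hand G contains the 4-clique {b, e, f, h}. A clique must lie in a single bag of any decomposition, so no decomposition can have width below 3. Hence tw(G) = 3 exactly.

Treewidth 3.
One optimal decomposition is:
Bags: B1 = {f, g, h, i}  B2 = {g, h, i, j}  B3 = {d, g, h, i}  B4 = {c, d, g, i}  B5 = {b, f, h, i}  B6 = {a, g, h, i}  B7 = {b, e, f, h}
Tree: B1–B2, B2–B3, B3–B4, B1–B5, B1–B6, B5–B7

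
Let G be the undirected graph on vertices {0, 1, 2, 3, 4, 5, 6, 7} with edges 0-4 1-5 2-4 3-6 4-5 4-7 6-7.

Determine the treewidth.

A width-1 tree decomposition is:
Bags: B1 = {4, 7}  B2 = {4, 5}  B3 = {6, 7}  B4 = {3, 6}  B5 = {2, 4}  B6 = {1, 5}  B7 = {0, 4}
Tree: B1–B2, B1–B3, B3–B4, B2–B5, B2–B6, B2–B7
The largest bag has 2 vertices, giving width 1; this decomposition certifies tw(G) ≤ 1. Any graph with an edge has treewidth ≥ 1, and G has the edge 4–7. Combining the bounds, tw(G) = 1.

1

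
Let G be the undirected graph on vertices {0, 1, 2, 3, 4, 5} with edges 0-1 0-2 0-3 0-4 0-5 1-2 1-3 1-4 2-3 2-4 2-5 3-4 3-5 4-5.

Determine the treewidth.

4

A width-4 tree decomposition is:
Bags: B1 = {0, 2, 3, 4, 5}  B2 = {0, 1, 2, 3, 4}
Tree: B1–B2
Each bag holds 5 vertices, so the decomposition has width 4, which upper-bounds the treewidth. On the other hand G contains the 5-clique {0, 1, 2, 3, 4}. A clique must lie in a single bag of any decomposition, so no decomposition can have width below 4. Hence tw(G) = 4 exactly.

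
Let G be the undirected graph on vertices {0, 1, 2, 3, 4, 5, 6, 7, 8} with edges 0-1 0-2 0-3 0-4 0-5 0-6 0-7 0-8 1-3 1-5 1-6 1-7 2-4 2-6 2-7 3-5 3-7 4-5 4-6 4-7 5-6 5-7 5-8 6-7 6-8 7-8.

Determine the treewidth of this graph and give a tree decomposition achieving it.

Treewidth 4.
One such decomposition:
Bags: B1 = {0, 4, 5, 6, 7}  B2 = {0, 1, 5, 6, 7}  B3 = {0, 5, 6, 7, 8}  B4 = {0, 2, 4, 6, 7}  B5 = {0, 1, 3, 5, 7}
Tree: B1–B2, B1–B3, B1–B4, B2–B5

Every bag has size at most 5, so the width is 5 − 1 = 4 and tw(G) ≤ 4. Conversely, {0, 2, 4, 6, 7} is a clique of size 5, and the vertices of any clique must share a bag in every tree decomposition; so some bag has ≥ 5 vertices and tw(G) ≥ 4. The upper and lower bounds meet at 4, so that is the treewidth.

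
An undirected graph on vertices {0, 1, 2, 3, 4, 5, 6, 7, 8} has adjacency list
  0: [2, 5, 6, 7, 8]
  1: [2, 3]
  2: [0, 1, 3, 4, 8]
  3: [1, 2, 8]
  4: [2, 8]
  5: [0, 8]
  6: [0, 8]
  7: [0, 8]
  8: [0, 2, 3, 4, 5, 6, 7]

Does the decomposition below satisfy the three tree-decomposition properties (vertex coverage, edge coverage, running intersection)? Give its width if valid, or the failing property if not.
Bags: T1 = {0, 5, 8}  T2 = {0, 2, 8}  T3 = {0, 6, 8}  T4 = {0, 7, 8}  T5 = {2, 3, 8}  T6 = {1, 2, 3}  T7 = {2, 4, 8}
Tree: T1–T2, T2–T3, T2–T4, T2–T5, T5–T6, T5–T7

Yes; width 2.

Vertex coverage: the bags together contain {0, 1, 2, 3, 4, 5, 6, 7, 8}, the full vertex set. Edge coverage: each edge of G has both endpoints in at least one bag. Running intersection: for every vertex, the bags containing it form a connected subtree. All three properties hold, so this is a valid tree decomposition of width max|bag| − 1 = 2, and hence tw(G) ≤ 2.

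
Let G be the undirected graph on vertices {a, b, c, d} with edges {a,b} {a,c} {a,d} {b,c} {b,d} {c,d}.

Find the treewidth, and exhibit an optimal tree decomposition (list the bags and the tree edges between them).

With just one bag of size 4, the width is 4 − 1 = 3, so tw(G) ≤ 3. On the other hand G contains the 4-clique {a, b, c, d}. A clique must lie in a single bag of any decomposition, so no decomposition can have width below 3. Hence tw(G) = 3 exactly.

Treewidth 3.
One such decomposition:
Bags: B1 = {a, b, c, d}
Tree: (single bag)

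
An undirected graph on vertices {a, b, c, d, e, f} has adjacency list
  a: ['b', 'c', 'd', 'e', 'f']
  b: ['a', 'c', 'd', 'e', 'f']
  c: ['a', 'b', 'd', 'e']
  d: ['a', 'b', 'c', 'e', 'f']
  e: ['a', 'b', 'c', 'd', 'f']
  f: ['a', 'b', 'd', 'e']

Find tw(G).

A width-4 tree decomposition is:
Bags: B1 = {a, b, d, e, f}  B2 = {a, b, c, d, e}
Tree: B1–B2
The largest bag has 5 vertices, giving width 4; this decomposition certifies tw(G) ≤ 4. On the other hand G contains the 5-clique {a, b, c, d, e}. A clique must lie in a single bag of any decomposition, so no decomposition can have width below 4. Therefore the treewidth is 4.

4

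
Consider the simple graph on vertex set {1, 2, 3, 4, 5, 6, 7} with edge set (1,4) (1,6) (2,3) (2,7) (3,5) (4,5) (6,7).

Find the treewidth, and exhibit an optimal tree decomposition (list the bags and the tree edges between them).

Treewidth 2.
Bags: B1 = {2, 3, 5}  B2 = {2, 5, 7}  B3 = {5, 6, 7}  B4 = {1, 5, 6}  B5 = {1, 4, 5}
Tree: B1–B2, B2–B3, B3–B4, B4–B5

Each bag holds 3 vertices, so the decomposition has width 2, which upper-bounds the treewidth. The edges 5–3–2–7–6–1–4–5 form a cycle, so G is not a tree and its treewidth is at least 2. Combining the bounds, tw(G) = 2.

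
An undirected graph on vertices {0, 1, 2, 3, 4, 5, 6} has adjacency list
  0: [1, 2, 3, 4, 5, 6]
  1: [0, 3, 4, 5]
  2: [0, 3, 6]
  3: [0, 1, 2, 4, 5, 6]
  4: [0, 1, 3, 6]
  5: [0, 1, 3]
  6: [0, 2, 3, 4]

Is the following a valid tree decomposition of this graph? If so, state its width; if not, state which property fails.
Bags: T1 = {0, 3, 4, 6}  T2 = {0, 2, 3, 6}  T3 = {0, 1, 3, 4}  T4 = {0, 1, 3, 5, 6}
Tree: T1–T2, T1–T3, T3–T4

No — bags containing vertex 6 are not connected in the tree.

A tree decomposition must satisfy three properties: every vertex lies in some bag; for every edge, both endpoints lie together in some bag; and for every vertex, the bags containing it form a connected subtree. Here bags containing vertex 6 are not connected in the tree, so the decomposition is invalid.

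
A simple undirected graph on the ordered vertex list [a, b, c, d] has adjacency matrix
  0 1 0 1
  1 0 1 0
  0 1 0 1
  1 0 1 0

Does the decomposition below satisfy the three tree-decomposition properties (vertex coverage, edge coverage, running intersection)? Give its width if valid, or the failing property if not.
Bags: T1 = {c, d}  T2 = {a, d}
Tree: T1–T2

A tree decomposition must satisfy three properties: every vertex lies in some bag; for every edge, both endpoints lie together in some bag; and for every vertex, the bags containing it form a connected subtree. Here vertex b appears in no bag, so the decomposition is invalid.

No — vertex b appears in no bag.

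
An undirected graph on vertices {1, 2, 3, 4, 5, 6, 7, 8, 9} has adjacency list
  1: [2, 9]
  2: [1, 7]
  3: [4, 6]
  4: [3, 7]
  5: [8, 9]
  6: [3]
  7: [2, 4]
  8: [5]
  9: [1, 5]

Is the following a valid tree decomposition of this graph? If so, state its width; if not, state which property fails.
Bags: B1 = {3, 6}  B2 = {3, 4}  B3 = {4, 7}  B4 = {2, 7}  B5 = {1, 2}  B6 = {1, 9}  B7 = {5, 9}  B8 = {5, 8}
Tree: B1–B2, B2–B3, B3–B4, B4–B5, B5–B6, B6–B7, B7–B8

Yes; width 1.

Vertex coverage: the bags together contain {1, 2, 3, 4, 5, 6, 7, 8, 9}, the full vertex set. Edge coverage: each edge of G has both endpoints in at least one bag. Running intersection: for every vertex, the bags containing it form a connected subtree. All three properties hold, so this is a valid tree decomposition of width max|bag| − 1 = 1, and hence tw(G) ≤ 1.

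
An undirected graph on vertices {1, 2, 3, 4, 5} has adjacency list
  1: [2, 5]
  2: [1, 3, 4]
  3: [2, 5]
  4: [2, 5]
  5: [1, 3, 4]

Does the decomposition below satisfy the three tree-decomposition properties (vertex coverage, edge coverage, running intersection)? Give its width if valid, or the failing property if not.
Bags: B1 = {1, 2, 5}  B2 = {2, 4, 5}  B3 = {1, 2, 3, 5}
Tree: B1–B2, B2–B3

A tree decomposition must satisfy three properties: every vertex lies in some bag; for every edge, both endpoints lie together in some bag; and for every vertex, the bags containing it form a connected subtree. Here bags containing vertex 1 are not connected in the tree, so the decomposition is invalid.

No — bags containing vertex 1 are not connected in the tree.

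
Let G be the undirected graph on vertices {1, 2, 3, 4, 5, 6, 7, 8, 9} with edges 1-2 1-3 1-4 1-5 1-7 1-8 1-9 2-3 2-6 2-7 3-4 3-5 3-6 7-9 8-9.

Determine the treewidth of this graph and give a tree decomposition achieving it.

Treewidth 2.
One such decomposition:
Bags: B1 = {2, 3, 6}  B2 = {1, 2, 3}  B3 = {1, 3, 5}  B4 = {1, 2, 7}  B5 = {1, 7, 9}  B6 = {1, 3, 4}  B7 = {1, 8, 9}
Tree: B1–B2, B2–B3, B2–B4, B4–B5, B2–B6, B5–B7

Each bag holds 3 vertices, so the decomposition has width 2, which upper-bounds the treewidth. On the other hand G contains the 3-clique {1, 8, 9}. A clique must lie in a single bag of any decomposition, so no decomposition can have width below 2. Combining the bounds, tw(G) = 2.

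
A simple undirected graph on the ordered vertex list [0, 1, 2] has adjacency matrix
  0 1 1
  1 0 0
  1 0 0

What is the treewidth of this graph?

1

A width-1 tree decomposition is:
Bags: B1 = {0, 1}  B2 = {0, 2}
Tree: B1–B2
Every bag has size at most 2, so the width is 2 − 1 = 1 and tw(G) ≤ 1. G has an edge, so its treewidth is at least 1. Hence tw(G) = 1 exactly.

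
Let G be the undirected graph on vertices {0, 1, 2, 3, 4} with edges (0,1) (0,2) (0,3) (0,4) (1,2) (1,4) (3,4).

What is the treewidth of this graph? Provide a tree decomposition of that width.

Each bag holds 3 vertices, so the decomposition has width 2, which upper-bounds the treewidth. Conversely, {0, 1, 2} is a clique of size 3, and the vertices of any clique must share a bag in every tree decomposition; so some bag has ≥ 3 vertices and tw(G) ≥ 2. Therefore the treewidth is 2.

Treewidth 2.
One such decomposition:
Bags: B1 = {0, 1, 2}  B2 = {0, 1, 4}  B3 = {0, 3, 4}
Tree: B1–B2, B2–B3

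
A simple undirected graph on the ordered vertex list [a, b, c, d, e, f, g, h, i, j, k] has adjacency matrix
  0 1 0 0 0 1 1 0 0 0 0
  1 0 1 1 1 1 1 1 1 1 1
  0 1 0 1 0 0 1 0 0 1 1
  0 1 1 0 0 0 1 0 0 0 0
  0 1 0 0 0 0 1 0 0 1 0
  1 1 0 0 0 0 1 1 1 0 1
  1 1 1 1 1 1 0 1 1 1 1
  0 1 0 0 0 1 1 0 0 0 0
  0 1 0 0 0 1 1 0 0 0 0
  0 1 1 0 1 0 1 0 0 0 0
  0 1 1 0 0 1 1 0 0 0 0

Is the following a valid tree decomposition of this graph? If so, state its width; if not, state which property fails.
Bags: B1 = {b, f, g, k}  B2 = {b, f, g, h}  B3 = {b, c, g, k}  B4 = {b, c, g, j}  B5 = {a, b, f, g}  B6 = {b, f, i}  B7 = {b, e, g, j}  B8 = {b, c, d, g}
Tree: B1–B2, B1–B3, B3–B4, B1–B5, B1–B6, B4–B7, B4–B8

A tree decomposition must satisfy three properties: every vertex lies in some bag; for every edge, both endpoints lie together in some bag; and for every vertex, the bags containing it form a connected subtree. Here edge (g,i) lies in no bag, so the decomposition is invalid.

No — edge (g,i) lies in no bag.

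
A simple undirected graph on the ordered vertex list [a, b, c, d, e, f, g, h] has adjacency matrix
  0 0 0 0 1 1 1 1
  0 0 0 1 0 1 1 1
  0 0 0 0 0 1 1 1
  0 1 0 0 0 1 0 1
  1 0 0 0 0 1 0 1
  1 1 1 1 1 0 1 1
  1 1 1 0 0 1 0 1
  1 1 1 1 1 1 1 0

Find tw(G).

A width-3 tree decomposition is:
Bags: B1 = {a, f, g, h}  B2 = {b, f, g, h}  B3 = {c, f, g, h}  B4 = {b, d, f, h}  B5 = {a, e, f, h}
Tree: B1–B2, B2–B3, B2–B4, B1–B5
The largest bag has 4 vertices, giving width 3; this decomposition certifies tw(G) ≤ 3. For the lower bound, the 4 vertices {b, d, f, h} are pairwise adjacent, and any tree decomposition puts a clique entirely inside one bag — forcing width ≥ 3. Therefore the treewidth is 3.

3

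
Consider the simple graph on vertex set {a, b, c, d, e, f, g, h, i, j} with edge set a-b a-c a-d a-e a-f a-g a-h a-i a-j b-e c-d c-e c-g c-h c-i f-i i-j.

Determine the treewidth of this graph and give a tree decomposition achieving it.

Each bag holds 3 vertices, so the decomposition has width 2, which upper-bounds the treewidth. Conversely, {a, i, j} is a clique of size 3, and the vertices of any clique must share a bag in every tree decomposition; so some bag has ≥ 3 vertices and tw(G) ≥ 2. Therefore the treewidth is 2.

Treewidth 2.
Bags: B1 = {a, c, h}  B2 = {a, c, g}  B3 = {a, c, e}  B4 = {a, c, d}  B5 = {a, c, i}  B6 = {a, i, j}  B7 = {a, f, i}  B8 = {a, b, e}
Tree: B1–B2, B1–B3, B1–B4, B4–B5, B5–B6, B6–B7, B3–B8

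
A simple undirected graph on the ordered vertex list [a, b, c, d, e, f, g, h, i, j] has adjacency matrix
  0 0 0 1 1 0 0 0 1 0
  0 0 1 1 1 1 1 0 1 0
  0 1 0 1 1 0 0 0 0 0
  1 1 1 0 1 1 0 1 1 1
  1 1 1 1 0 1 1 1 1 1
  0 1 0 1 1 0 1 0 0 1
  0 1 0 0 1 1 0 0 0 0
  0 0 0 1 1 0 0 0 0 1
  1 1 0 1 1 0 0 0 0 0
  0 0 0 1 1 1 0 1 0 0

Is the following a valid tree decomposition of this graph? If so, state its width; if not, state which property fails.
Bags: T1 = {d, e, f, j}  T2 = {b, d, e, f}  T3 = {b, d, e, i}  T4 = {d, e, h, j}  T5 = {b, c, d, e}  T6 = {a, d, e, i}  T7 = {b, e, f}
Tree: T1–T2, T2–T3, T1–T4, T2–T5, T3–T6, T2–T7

No — vertex g appears in no bag.

A tree decomposition must satisfy three properties: every vertex lies in some bag; for every edge, both endpoints lie together in some bag; and for every vertex, the bags containing it form a connected subtree. Here vertex g appears in no bag, so the decomposition is invalid.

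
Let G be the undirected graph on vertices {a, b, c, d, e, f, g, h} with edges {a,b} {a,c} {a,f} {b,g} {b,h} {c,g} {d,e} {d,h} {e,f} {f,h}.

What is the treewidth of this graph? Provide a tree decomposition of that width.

Treewidth 2.
One such decomposition:
Bags: B1 = {b, c, g}  B2 = {a, b, c}  B3 = {a, b, h}  B4 = {a, f, h}  B5 = {d, f, h}  B6 = {d, e, f}
Tree: B1–B2, B2–B3, B3–B4, B4–B5, B5–B6

The largest bag has 3 vertices, giving width 2; this decomposition certifies tw(G) ≤ 2. For the lower bound, G contains the cycle g–c–a–b–g, so G is not a forest; only forests have treewidth ≤ 1, hence tw(G) ≥ 2. Therefore the treewidth is 2.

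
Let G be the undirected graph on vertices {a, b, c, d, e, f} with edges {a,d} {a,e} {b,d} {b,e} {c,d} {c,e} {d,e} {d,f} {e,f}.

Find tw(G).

A width-2 tree decomposition is:
Bags: B1 = {b, d, e}  B2 = {a, d, e}  B3 = {c, d, e}  B4 = {d, e, f}
Tree: B1–B2, B1–B3, B2–B4
Each bag holds 3 vertices, so the decomposition has width 2, which upper-bounds the treewidth. For the lower bound, the 3 vertices {d, e, f} are pairwise adjacent, and any tree decomposition puts a clique entirely inside one bag — forcing width ≥ 2. The upper and lower bounds meet at 2, so that is the treewidth.

2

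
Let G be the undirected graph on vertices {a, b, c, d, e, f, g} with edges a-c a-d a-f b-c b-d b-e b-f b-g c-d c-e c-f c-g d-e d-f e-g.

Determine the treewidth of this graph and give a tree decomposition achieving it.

Every bag has size at most 4, so the width is 4 − 1 = 3 and tw(G) ≤ 3. Conversely, {b, c, d, e} is a clique of size 4, and the vertices of any clique must share a bag in every tree decomposition; so some bag has ≥ 4 vertices and tw(G) ≥ 3. Therefore the treewidth is 3.

Treewidth 3.
One such decomposition:
Bags: B1 = {b, c, d, f}  B2 = {b, c, d, e}  B3 = {b, c, e, g}  B4 = {a, c, d, f}
Tree: B1–B2, B2–B3, B1–B4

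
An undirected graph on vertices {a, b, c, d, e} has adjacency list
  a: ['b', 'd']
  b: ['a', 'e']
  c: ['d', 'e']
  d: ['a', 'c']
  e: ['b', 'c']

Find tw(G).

2

A width-2 tree decomposition is:
Bags: B1 = {a, b, e}  B2 = {a, d, e}  B3 = {c, d, e}
Tree: B1–B2, B2–B3
The largest bag has 3 vertices, giving width 2; this decomposition certifies tw(G) ≤ 2. For the lower bound, G contains the cycle e–b–a–d–c–e, so G is not a forest; only forests have treewidth ≤ 1, hence tw(G) ≥ 2. Combining the bounds, tw(G) = 2.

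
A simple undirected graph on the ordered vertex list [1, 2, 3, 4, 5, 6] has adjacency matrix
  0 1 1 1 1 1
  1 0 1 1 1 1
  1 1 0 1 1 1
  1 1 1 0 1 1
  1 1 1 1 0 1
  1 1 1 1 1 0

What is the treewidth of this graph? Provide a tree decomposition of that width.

A single bag containing all 6 vertices is trivially a valid decomposition of width 5. On the other hand G contains the 6-clique {1, 2, 3, 4, 5, 6}. A clique must lie in a single bag of any decomposition, so no decomposition can have width below 5. Combining the bounds, tw(G) = 5.

Treewidth 5.
One such decomposition:
Bags: B1 = {1, 2, 3, 4, 5, 6}
Tree: (single bag)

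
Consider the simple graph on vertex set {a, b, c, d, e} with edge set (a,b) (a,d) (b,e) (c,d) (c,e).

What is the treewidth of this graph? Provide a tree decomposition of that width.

Treewidth 2.
Bags: B1 = {a, b, d}  B2 = {b, d, e}  B3 = {c, d, e}
Tree: B1–B2, B2–B3

Each bag holds 3 vertices, so the decomposition has width 2, which upper-bounds the treewidth. For the lower bound, G contains the cycle d–a–b–e–c–d, so G is not a forest; only forests have treewidth ≤ 1, hence tw(G) ≥ 2. Therefore the treewidth is 2.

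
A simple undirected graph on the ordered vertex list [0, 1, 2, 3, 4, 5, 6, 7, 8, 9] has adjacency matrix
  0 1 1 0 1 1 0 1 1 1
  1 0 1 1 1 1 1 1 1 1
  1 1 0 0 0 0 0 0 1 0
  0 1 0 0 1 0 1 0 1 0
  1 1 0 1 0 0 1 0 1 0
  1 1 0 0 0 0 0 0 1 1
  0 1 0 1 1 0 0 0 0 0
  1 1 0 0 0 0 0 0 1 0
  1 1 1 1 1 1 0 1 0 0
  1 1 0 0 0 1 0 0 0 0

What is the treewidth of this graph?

A width-3 tree decomposition is:
Bags: B1 = {0, 1, 5, 8}  B2 = {0, 1, 5, 9}  B3 = {0, 1, 7, 8}  B4 = {0, 1, 4, 8}  B5 = {0, 1, 2, 8}  B6 = {1, 3, 4, 8}  B7 = {1, 3, 4, 6}
Tree: B1–B2, B1–B3, B1–B4, B3–B5, B4–B6, B6–B7
The largest bag has 4 vertices, giving width 3; this decomposition certifies tw(G) ≤ 3. Conversely, {0, 1, 2, 8} is a clique of size 4, and the vertices of any clique must share a bag in every tree decomposition; so some bag has ≥ 4 vertices and tw(G) ≥ 3. Therefore the treewidth is 3.

3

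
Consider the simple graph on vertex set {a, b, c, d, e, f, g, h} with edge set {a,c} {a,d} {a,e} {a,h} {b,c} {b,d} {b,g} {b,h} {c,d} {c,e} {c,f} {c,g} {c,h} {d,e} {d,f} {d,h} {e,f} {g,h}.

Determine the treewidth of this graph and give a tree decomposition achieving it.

Treewidth 3.
One optimal decomposition is:
Bags: B1 = {a, c, d, h}  B2 = {a, c, d, e}  B3 = {b, c, d, h}  B4 = {c, d, e, f}  B5 = {b, c, g, h}
Tree: B1–B2, B1–B3, B2–B4, B3–B5

Each bag holds 4 vertices, so the decomposition has width 3, which upper-bounds the treewidth. For the lower bound, the 4 vertices {c, d, e, f} are pairwise adjacent, and any tree decomposition puts a clique entirely inside one bag — forcing width ≥ 3. Combining the bounds, tw(G) = 3.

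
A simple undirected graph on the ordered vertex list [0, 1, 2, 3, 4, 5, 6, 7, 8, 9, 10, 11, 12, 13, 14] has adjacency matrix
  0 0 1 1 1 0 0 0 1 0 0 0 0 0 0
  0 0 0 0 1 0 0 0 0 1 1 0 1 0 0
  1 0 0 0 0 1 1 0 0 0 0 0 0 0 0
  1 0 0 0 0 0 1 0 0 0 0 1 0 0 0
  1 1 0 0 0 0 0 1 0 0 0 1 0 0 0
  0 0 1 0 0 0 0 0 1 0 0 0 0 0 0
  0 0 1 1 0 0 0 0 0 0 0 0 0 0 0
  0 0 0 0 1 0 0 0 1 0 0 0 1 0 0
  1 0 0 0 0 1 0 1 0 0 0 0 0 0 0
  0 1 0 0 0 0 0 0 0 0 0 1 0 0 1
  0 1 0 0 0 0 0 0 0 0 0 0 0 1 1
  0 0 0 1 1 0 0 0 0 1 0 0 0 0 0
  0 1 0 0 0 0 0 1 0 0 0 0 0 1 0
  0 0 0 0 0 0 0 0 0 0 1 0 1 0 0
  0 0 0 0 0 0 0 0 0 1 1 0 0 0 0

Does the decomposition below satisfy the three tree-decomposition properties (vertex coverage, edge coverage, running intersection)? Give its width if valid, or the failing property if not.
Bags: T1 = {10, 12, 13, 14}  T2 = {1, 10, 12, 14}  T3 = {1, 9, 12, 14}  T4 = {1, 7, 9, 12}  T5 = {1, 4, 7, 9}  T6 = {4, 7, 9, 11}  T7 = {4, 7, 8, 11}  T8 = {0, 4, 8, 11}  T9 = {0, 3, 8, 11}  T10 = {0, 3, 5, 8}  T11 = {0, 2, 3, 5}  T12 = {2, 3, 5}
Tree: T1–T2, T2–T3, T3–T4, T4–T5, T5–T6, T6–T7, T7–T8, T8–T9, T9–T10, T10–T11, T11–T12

No — vertex 6 appears in no bag.

A tree decomposition must satisfy three properties: every vertex lies in some bag; for every edge, both endpoints lie together in some bag; and for every vertex, the bags containing it form a connected subtree. Here vertex 6 appears in no bag, so the decomposition is invalid.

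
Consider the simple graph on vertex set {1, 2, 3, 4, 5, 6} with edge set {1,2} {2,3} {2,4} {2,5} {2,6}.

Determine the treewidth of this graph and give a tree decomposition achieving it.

Each bag holds 2 vertices, so the decomposition has width 1, which upper-bounds the treewidth. Since G has at least one edge (e.g. 2–4), it is not an edgeless graph, so tw(G) ≥ 1. The upper and lower bounds meet at 1, so that is the treewidth.

Treewidth 1.
One optimal decomposition is:
Bags: B1 = {2, 4}  B2 = {1, 2}  B3 = {2, 6}  B4 = {2, 5}  B5 = {2, 3}
Tree: B1–B2, B1–B3, B3–B4, B2–B5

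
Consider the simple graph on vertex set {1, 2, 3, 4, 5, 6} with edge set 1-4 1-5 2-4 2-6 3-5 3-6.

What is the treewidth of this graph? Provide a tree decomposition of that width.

Each bag holds 3 vertices, so the decomposition has width 2, which upper-bounds the treewidth. For the lower bound, G contains the cycle 3–5–1–4–2–6–3, so G is not a forest; only forests have treewidth ≤ 1, hence tw(G) ≥ 2. Hence tw(G) = 2 exactly.

Treewidth 2.
One such decomposition:
Bags: B1 = {1, 3, 5}  B2 = {1, 3, 4}  B3 = {2, 3, 4}  B4 = {2, 3, 6}
Tree: B1–B2, B2–B3, B3–B4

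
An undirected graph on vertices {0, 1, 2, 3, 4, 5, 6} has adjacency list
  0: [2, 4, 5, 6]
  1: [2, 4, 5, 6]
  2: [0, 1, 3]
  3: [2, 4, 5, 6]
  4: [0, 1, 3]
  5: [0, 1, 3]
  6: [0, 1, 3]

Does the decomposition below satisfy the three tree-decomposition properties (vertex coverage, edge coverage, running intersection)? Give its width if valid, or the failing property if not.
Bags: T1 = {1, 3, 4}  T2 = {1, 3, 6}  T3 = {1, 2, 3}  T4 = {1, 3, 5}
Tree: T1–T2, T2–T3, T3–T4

No — vertex 0 appears in no bag.

A tree decomposition must satisfy three properties: every vertex lies in some bag; for every edge, both endpoints lie together in some bag; and for every vertex, the bags containing it form a connected subtree. Here vertex 0 appears in no bag, so the decomposition is invalid.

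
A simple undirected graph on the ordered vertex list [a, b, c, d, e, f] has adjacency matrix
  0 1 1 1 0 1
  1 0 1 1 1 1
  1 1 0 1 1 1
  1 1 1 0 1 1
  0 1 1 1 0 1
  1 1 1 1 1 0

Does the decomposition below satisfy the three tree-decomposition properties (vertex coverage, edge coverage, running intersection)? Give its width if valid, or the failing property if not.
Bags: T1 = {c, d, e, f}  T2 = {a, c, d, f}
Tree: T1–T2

A tree decomposition must satisfy three properties: every vertex lies in some bag; for every edge, both endpoints lie together in some bag; and for every vertex, the bags containing it form a connected subtree. Here vertex b appears in no bag, so the decomposition is invalid.

No — vertex b appears in no bag.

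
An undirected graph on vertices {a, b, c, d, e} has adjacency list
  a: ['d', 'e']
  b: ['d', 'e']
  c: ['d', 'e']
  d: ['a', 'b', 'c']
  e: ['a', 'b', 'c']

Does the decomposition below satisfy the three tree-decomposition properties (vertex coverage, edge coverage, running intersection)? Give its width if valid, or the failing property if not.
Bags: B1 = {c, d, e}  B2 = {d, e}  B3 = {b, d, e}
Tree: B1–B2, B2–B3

No — vertex a appears in no bag.

A tree decomposition must satisfy three properties: every vertex lies in some bag; for every edge, both endpoints lie together in some bag; and for every vertex, the bags containing it form a connected subtree. Here vertex a appears in no bag, so the decomposition is invalid.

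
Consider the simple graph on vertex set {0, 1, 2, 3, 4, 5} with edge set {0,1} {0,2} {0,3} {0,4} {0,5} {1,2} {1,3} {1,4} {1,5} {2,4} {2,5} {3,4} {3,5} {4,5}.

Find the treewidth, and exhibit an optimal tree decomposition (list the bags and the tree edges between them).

Each bag holds 5 vertices, so the decomposition has width 4, which upper-bounds the treewidth. Conversely, {0, 1, 2, 4, 5} is a clique of size 5, and the vertices of any clique must share a bag in every tree decomposition; so some bag has ≥ 5 vertices and tw(G) ≥ 4. Hence tw(G) = 4 exactly.

Treewidth 4.
Bags: B1 = {0, 1, 3, 4, 5}  B2 = {0, 1, 2, 4, 5}
Tree: B1–B2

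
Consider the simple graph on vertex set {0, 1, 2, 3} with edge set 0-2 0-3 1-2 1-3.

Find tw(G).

2

A width-2 tree decomposition is:
Bags: B1 = {1, 2, 3}  B2 = {0, 2, 3}
Tree: B1–B2
Each bag holds 3 vertices, so the decomposition has width 2, which upper-bounds the treewidth. Since 3–1–2–0–3 is a cycle in G, G is not acyclic. Forests are exactly the graphs of treewidth ≤ 1, so tw(G) ≥ 2. The upper and lower bounds meet at 2, so that is the treewidth.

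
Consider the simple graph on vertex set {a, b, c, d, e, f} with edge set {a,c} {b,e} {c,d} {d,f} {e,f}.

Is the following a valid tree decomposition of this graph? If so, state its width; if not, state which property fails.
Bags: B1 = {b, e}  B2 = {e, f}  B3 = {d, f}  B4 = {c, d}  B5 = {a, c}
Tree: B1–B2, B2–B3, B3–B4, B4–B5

Yes; width 1.

Every vertex of G appears in some bag (union = {a, b, c, d, e, f}); every edge is covered by a bag; and for each vertex v the set of bags containing v is connected in the bag tree. The decomposition is therefore valid. The largest bag has 2 vertices, so the width is 1.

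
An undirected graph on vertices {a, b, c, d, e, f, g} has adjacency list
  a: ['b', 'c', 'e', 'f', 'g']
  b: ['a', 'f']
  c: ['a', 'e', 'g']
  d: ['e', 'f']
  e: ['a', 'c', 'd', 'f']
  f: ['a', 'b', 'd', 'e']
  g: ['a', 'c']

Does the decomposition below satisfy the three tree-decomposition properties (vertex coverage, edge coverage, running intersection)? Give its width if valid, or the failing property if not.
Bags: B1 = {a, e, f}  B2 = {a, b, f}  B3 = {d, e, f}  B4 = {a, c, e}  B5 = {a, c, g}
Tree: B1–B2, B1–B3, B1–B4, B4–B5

Checking the three conditions: (i) the bags cover all of {a, b, c, d, e, f, g}; (ii) for each edge, some bag contains both endpoints; (iii) the bags containing any fixed vertex form a subtree. All hold, so the decomposition is valid with width 3 − 1 = 2.

Yes; width 2.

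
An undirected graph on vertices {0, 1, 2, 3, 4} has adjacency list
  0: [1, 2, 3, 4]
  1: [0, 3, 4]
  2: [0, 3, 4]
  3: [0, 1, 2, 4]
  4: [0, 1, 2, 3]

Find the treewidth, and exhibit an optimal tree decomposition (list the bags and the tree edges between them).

Treewidth 3.
Bags: B1 = {0, 1, 3, 4}  B2 = {0, 2, 3, 4}
Tree: B1–B2

The largest bag has 4 vertices, giving width 3; this decomposition certifies tw(G) ≤ 3. Conversely, {0, 1, 3, 4} is a clique of size 4, and the vertices of any clique must share a bag in every tree decomposition; so some bag has ≥ 4 vertices and tw(G) ≥ 3. Combining the bounds, tw(G) = 3.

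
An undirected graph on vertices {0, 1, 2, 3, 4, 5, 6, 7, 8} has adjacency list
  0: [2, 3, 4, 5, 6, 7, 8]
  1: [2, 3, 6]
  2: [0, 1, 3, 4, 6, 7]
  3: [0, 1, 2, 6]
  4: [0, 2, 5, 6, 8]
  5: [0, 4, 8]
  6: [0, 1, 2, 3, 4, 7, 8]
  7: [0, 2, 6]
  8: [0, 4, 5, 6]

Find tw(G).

3

A width-3 tree decomposition is:
Bags: B1 = {0, 4, 6, 8}  B2 = {0, 2, 4, 6}  B3 = {0, 2, 3, 6}  B4 = {0, 2, 6, 7}  B5 = {0, 4, 5, 8}  B6 = {1, 2, 3, 6}
Tree: B1–B2, B2–B3, B3–B4, B1–B5, B3–B6
The largest bag has 4 vertices, giving width 3; this decomposition certifies tw(G) ≤ 3. For the lower bound, the 4 vertices {0, 4, 5, 8} are pairwise adjacent, and any tree decomposition puts a clique entirely inside one bag — forcing width ≥ 3. Hence tw(G) = 3 exactly.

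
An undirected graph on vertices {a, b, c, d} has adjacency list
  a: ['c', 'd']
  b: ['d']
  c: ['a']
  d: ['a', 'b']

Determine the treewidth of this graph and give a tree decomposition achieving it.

Each bag holds 2 vertices, so the decomposition has width 1, which upper-bounds the treewidth. Any graph with an edge has treewidth ≥ 1, and G has the edge b–d. The upper and lower bounds meet at 1, so that is the treewidth.

Treewidth 1.
One such decomposition:
Bags: B1 = {b, d}  B2 = {a, d}  B3 = {a, c}
Tree: B1–B2, B2–B3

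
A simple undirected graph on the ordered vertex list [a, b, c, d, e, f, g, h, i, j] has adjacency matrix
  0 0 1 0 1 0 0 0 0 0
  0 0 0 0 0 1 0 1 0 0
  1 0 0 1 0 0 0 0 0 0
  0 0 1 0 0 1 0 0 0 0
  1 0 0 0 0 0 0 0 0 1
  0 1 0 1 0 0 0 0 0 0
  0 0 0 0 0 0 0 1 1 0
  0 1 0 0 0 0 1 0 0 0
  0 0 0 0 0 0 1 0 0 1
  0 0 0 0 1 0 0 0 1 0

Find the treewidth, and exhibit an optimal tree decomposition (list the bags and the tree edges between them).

Every bag has size at most 3, so the width is 3 − 1 = 2 and tw(G) ≤ 2. The edges c–a–e–j–i–g–h–b–f–d–c form a cycle, so G is not a tree and its treewidth is at least 2. The upper and lower bounds meet at 2, so that is the treewidth.

Treewidth 2.
One such decomposition:
Bags: B1 = {a, c, e}  B2 = {c, e, j}  B3 = {c, i, j}  B4 = {c, g, i}  B5 = {c, g, h}  B6 = {b, c, h}  B7 = {b, c, f}  B8 = {c, d, f}
Tree: B1–B2, B2–B3, B3–B4, B4–B5, B5–B6, B6–B7, B7–B8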